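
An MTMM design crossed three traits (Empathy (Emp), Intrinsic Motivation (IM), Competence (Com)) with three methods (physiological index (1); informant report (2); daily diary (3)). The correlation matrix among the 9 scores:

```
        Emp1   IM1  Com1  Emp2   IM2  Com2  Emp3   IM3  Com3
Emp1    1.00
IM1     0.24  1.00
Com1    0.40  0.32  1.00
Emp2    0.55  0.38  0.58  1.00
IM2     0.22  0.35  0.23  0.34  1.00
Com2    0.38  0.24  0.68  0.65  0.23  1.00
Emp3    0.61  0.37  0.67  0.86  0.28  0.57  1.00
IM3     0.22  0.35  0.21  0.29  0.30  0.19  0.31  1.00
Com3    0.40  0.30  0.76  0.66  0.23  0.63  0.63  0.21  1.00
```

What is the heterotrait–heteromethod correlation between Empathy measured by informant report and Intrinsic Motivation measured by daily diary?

0.29

Different traits and methods: r(Emp2, IM3) = 0.29.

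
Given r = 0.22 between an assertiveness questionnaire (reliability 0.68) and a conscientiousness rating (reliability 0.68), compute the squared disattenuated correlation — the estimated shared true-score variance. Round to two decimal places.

Disattenuated r = 0.22 / √(0.68 × 0.68) = 0.22 / 0.6800 = 0.3235.
Shared true-score variance = 0.3235² = 0.1047 ≈ 0.10.

0.10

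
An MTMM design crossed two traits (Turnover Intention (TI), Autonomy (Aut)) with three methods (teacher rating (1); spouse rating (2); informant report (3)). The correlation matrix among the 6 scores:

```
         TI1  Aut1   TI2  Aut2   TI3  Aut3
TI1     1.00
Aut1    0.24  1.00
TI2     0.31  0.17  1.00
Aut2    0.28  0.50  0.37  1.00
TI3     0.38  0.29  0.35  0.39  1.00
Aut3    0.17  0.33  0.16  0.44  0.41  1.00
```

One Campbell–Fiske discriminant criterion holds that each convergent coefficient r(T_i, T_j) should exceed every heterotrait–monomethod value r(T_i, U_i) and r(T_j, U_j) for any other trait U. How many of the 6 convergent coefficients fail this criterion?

4

Convergent coefficients and their comparison sets:
TI (methods 1·2): 0.31 vs {0.24, 0.37} → fail.
TI (methods 1·3): 0.38 vs {0.24, 0.41} → fail.
TI (methods 2·3): 0.35 vs {0.37, 0.41} → fail.
Aut (methods 1·2): 0.50 vs {0.24, 0.37} → pass.
Aut (methods 1·3): 0.33 vs {0.24, 0.41} → fail.
Aut (methods 2·3): 0.44 vs {0.37, 0.41} → pass.
4 of 6 fail.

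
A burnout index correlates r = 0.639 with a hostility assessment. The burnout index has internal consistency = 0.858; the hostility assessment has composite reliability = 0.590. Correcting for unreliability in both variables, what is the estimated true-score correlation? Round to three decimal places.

0.898

r_true = r_obs / √(r_xx · r_yy) = 0.639 / √(0.858 × 0.590) = 0.639 / √0.506220 = 0.639 / 0.7115 ≈ 0.898.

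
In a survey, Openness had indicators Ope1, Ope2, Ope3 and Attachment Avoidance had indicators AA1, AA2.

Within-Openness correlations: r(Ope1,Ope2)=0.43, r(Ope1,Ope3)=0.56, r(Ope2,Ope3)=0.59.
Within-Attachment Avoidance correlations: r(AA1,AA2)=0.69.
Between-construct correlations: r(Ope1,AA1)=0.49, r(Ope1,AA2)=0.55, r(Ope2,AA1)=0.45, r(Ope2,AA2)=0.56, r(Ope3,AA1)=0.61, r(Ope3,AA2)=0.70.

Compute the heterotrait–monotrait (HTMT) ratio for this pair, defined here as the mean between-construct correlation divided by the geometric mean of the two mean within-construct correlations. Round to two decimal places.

Between-construct mean = 3.36/6 = 0.5600.
Mean within-Ope = 1.58/3 = 0.5267; mean within-AA = 0.69/1 = 0.6900.
Geometric mean = √(0.5267 × 0.6900) = 0.6028.
HTMT = 0.5600 / 0.6028 = 0.93.

0.93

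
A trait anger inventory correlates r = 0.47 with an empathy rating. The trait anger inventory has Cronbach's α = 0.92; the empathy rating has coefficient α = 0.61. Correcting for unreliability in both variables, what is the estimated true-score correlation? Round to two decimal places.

0.63

r_true = r_obs / √(r_xx · r_yy) = 0.47 / √(0.92 × 0.61) = 0.47 / √0.5612 = 0.47 / 0.7491 ≈ 0.63.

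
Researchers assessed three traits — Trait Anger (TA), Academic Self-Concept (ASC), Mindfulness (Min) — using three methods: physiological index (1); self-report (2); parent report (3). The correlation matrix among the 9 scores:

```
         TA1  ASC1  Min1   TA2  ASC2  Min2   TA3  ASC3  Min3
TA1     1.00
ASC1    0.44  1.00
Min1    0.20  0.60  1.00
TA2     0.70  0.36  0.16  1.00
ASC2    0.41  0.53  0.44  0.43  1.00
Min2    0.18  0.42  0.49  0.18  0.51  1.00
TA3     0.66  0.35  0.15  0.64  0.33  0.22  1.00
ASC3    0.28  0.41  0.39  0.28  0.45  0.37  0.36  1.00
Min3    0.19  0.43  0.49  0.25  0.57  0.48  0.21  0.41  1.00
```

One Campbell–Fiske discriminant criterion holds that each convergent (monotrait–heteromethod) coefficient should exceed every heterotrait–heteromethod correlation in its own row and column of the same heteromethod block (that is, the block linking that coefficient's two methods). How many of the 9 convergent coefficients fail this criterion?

Checking each validity diagonal entry against its comparison values:
TA (methods 1·2): 0.70 vs {0.41, 0.36, 0.18, 0.16} → pass.
TA (methods 1·3): 0.66 vs {0.28, 0.35, 0.19, 0.15} → pass.
TA (methods 2·3): 0.64 vs {0.28, 0.33, 0.25, 0.22} → pass.
ASC (methods 1·2): 0.53 vs {0.36, 0.41, 0.42, 0.44} → pass.
ASC (methods 1·3): 0.41 vs {0.35, 0.28, 0.43, 0.39} → fail.
ASC (methods 2·3): 0.45 vs {0.33, 0.28, 0.57, 0.37} → fail.
Min (methods 1·2): 0.49 vs {0.16, 0.18, 0.44, 0.42} → pass.
Min (methods 1·3): 0.49 vs {0.15, 0.19, 0.39, 0.43} → pass.
Min (methods 2·3): 0.48 vs {0.22, 0.25, 0.37, 0.57} → fail.
3 of 9 fail.

3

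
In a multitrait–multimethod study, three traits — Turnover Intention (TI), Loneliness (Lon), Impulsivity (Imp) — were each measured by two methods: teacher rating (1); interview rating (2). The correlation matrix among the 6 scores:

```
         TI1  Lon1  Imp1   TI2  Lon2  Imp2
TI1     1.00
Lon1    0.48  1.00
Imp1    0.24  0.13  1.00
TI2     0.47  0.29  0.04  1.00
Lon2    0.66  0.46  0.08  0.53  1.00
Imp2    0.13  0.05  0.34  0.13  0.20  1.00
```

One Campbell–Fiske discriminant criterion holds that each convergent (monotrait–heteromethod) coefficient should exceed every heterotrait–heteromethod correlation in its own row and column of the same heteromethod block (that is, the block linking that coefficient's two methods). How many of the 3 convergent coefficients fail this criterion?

2

Checking each validity diagonal entry against its comparison values:
TI (methods 1·2): 0.47 vs {0.66, 0.29, 0.13, 0.04} → fail.
Lon (methods 1·2): 0.46 vs {0.29, 0.66, 0.05, 0.08} → fail.
Imp (methods 1·2): 0.34 vs {0.04, 0.13, 0.08, 0.05} → pass.
2 of 3 fail.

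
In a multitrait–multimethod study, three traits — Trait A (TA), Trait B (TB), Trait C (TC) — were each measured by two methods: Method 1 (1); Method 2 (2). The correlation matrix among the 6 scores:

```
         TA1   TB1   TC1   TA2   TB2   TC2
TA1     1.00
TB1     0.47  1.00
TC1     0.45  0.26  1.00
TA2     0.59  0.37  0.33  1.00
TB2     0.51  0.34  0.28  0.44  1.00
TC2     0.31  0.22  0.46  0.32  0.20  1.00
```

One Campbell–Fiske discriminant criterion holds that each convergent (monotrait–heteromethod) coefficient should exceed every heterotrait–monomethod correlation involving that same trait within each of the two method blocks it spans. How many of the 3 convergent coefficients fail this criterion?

Convergent coefficients and their comparison sets:
TA (methods 1·2): 0.59 vs {0.47, 0.44, 0.45, 0.32} → pass.
TB (methods 1·2): 0.34 vs {0.47, 0.44, 0.26, 0.20} → fail.
TC (methods 1·2): 0.46 vs {0.45, 0.32, 0.26, 0.20} → pass.
1 of 3 fail.

1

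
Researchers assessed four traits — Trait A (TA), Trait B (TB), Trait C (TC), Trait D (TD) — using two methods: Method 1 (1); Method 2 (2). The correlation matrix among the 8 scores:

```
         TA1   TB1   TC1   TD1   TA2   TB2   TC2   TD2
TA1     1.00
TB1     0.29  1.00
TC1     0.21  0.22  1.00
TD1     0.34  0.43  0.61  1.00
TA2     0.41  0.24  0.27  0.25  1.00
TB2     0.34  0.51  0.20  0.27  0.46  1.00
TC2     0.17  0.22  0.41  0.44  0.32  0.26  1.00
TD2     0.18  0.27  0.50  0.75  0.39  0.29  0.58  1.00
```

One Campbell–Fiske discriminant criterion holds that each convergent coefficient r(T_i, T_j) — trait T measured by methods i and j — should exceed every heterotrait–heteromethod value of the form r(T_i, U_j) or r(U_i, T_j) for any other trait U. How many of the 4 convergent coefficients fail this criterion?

Checking each validity diagonal entry against its comparison values:
TA (methods 1·2): 0.41 vs {0.34, 0.24, 0.17, 0.27, 0.18, 0.25} → pass.
TB (methods 1·2): 0.51 vs {0.24, 0.34, 0.22, 0.20, 0.27, 0.27} → pass.
TC (methods 1·2): 0.41 vs {0.27, 0.17, 0.20, 0.22, 0.50, 0.44} → fail.
TD (methods 1·2): 0.75 vs {0.25, 0.18, 0.27, 0.27, 0.44, 0.50} → pass.
1 of 4 fail.

1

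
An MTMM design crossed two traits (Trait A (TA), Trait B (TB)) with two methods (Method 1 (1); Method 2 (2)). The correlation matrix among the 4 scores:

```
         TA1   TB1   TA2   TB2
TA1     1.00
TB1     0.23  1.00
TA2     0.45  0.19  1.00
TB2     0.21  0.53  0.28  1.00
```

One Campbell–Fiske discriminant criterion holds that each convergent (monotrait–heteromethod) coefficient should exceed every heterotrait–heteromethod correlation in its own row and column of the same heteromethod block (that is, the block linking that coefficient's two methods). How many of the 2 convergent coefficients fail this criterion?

0

Checking each validity diagonal entry against its comparison values:
TA (methods 1·2): 0.45 vs {0.21, 0.19} → pass.
TB (methods 1·2): 0.53 vs {0.19, 0.21} → pass.
0 of 2 fail.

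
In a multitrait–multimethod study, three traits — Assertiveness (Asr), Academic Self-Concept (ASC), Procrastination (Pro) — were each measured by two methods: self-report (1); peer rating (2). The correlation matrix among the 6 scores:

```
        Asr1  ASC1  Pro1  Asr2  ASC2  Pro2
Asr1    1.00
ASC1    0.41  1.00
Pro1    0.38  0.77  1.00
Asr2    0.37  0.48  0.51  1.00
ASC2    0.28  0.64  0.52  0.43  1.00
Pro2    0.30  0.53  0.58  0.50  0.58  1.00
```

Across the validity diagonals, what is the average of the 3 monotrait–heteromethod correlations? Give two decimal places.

0.53

Convergent values: 0.37, 0.64, 0.58; mean = 1.59/3 = 0.53.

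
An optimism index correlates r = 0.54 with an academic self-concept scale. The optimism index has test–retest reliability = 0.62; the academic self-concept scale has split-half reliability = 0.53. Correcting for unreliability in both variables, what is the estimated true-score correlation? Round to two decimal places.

r_true = r_obs / √(r_xx · r_yy) = 0.54 / √(0.62 × 0.53) = 0.54 / √0.3286 = 0.54 / 0.5732 ≈ 0.94.

0.94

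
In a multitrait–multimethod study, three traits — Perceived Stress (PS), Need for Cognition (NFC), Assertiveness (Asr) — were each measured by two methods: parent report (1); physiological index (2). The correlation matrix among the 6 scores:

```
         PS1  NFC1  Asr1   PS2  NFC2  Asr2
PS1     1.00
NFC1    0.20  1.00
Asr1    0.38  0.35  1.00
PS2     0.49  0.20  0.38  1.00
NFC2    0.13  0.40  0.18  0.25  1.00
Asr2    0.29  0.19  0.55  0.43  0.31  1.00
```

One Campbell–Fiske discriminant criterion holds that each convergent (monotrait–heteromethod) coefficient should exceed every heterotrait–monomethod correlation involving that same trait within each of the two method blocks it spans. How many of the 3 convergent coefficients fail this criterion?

0

Each convergent coefficient versus the relevant comparison correlations:
PS (methods 1·2): 0.49 vs {0.20, 0.25, 0.38, 0.43} → pass.
NFC (methods 1·2): 0.40 vs {0.20, 0.25, 0.35, 0.31} → pass.
Asr (methods 1·2): 0.55 vs {0.38, 0.43, 0.35, 0.31} → pass.
0 of 3 fail.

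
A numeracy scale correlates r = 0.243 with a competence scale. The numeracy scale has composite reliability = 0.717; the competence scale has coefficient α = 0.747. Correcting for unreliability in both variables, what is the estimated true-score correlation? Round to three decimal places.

r_true = r_obs / √(r_xx · r_yy) = 0.243 / √(0.717 × 0.747) = 0.243 / √0.535599 = 0.243 / 0.7318 ≈ 0.332.

0.332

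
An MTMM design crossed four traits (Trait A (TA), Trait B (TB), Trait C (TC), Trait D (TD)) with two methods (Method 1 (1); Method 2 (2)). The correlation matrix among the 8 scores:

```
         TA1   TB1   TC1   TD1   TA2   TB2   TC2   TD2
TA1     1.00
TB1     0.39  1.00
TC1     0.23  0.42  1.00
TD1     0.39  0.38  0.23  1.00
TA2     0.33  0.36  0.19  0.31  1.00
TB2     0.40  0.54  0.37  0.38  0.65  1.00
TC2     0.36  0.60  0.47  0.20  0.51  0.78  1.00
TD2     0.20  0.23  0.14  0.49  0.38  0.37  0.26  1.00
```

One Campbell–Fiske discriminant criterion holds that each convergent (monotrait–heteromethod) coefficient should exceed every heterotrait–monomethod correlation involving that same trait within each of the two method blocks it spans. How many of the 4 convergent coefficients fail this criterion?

Each convergent coefficient versus the relevant comparison correlations:
TA (methods 1·2): 0.33 vs {0.39, 0.65, 0.23, 0.51, 0.39, 0.38} → fail.
TB (methods 1·2): 0.54 vs {0.39, 0.65, 0.42, 0.78, 0.38, 0.37} → fail.
TC (methods 1·2): 0.47 vs {0.23, 0.51, 0.42, 0.78, 0.23, 0.26} → fail.
TD (methods 1·2): 0.49 vs {0.39, 0.38, 0.38, 0.37, 0.23, 0.26} → pass.
3 of 4 fail.

3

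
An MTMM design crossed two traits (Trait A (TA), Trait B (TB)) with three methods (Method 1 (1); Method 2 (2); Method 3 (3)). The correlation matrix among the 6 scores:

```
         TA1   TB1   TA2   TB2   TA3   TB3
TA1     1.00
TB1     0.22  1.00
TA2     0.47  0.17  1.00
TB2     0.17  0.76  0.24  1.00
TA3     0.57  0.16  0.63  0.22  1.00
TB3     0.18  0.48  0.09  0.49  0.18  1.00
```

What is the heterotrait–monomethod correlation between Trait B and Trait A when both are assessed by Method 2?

0.24

Different traits, same method: r(TB2, TA2) = 0.24.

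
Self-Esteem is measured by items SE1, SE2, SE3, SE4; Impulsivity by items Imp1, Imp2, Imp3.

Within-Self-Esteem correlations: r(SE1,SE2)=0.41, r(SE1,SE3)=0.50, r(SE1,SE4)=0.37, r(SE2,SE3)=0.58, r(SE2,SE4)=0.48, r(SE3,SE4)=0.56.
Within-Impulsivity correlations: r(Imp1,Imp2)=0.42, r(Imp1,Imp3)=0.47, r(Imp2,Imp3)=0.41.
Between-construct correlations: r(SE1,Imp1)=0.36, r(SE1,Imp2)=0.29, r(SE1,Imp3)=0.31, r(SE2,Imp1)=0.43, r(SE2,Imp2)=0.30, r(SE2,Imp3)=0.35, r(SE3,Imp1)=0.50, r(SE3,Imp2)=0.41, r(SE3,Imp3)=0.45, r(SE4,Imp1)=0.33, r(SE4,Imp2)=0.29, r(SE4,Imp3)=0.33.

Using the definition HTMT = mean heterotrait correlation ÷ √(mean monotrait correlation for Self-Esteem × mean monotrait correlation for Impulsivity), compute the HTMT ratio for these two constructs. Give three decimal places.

0.792

Mean heterotrait r = 4.35/12 = 0.3625.
Mean within-SE = 2.90/6 = 0.4833; mean within-Imp = 1.30/3 = 0.4333.
Geometric mean = √(0.4833 × 0.4333) = 0.4576.
HTMT = 0.3625 / 0.4576 = 0.792.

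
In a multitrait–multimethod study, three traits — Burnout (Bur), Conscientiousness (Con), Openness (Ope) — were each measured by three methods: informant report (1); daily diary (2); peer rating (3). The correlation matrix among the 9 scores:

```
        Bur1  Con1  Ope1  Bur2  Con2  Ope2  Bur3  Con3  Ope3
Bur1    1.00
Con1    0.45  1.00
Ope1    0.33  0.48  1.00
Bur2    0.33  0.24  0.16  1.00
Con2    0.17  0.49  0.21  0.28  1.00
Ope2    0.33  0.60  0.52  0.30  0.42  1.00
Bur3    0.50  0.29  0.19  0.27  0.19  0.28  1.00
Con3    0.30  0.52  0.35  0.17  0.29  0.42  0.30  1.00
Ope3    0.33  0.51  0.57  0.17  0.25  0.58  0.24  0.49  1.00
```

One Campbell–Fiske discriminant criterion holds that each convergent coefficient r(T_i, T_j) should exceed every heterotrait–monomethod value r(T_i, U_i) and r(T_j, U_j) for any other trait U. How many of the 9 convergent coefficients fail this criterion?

3

Checking each validity diagonal entry against its comparison values:
Bur (methods 1·2): 0.33 vs {0.45, 0.28, 0.33, 0.30} → fail.
Bur (methods 1·3): 0.50 vs {0.45, 0.30, 0.33, 0.24} → pass.
Bur (methods 2·3): 0.27 vs {0.28, 0.30, 0.30, 0.24} → fail.
Con (methods 1·2): 0.49 vs {0.45, 0.28, 0.48, 0.42} → pass.
Con (methods 1·3): 0.52 vs {0.45, 0.30, 0.48, 0.49} → pass.
Con (methods 2·3): 0.29 vs {0.28, 0.30, 0.42, 0.49} → fail.
Ope (methods 1·2): 0.52 vs {0.33, 0.30, 0.48, 0.42} → pass.
Ope (methods 1·3): 0.57 vs {0.33, 0.24, 0.48, 0.49} → pass.
Ope (methods 2·3): 0.58 vs {0.30, 0.24, 0.42, 0.49} → pass.
3 of 9 fail.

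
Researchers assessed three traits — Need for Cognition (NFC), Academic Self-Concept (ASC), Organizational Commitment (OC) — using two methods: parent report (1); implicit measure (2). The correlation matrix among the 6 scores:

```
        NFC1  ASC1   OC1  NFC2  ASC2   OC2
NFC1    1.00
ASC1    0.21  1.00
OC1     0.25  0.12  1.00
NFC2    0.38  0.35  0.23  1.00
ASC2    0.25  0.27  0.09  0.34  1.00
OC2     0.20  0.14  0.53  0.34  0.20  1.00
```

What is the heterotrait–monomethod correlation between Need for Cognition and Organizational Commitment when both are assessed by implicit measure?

Different traits, same method: r(NFC2, OC2) = 0.34.

0.34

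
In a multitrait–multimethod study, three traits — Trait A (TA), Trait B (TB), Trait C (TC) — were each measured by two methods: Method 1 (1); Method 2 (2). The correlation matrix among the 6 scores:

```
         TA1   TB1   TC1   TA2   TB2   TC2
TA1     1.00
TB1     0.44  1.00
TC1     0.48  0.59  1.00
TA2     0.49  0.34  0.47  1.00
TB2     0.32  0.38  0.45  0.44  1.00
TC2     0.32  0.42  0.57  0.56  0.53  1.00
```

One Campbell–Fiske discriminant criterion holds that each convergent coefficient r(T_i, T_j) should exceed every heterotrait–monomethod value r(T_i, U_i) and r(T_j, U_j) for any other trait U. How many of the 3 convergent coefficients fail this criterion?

Convergent coefficients and their comparison sets:
TA (methods 1·2): 0.49 vs {0.44, 0.44, 0.48, 0.56} → fail.
TB (methods 1·2): 0.38 vs {0.44, 0.44, 0.59, 0.53} → fail.
TC (methods 1·2): 0.57 vs {0.48, 0.56, 0.59, 0.53} → fail.
3 of 3 fail.

3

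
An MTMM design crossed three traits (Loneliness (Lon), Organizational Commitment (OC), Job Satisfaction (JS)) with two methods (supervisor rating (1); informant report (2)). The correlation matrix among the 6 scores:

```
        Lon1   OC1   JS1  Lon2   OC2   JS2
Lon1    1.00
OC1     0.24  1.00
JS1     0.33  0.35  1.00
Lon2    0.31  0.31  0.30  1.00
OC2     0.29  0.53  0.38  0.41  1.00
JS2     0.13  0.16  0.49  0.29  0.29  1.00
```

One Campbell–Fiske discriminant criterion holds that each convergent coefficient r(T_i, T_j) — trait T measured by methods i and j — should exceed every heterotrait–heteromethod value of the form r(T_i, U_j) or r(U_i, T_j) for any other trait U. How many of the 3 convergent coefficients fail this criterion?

Checking each validity diagonal entry against its comparison values:
Lon (methods 1·2): 0.31 vs {0.29, 0.31, 0.13, 0.30} → fail.
OC (methods 1·2): 0.53 vs {0.31, 0.29, 0.16, 0.38} → pass.
JS (methods 1·2): 0.49 vs {0.30, 0.13, 0.38, 0.16} → pass.
1 of 3 fail.

1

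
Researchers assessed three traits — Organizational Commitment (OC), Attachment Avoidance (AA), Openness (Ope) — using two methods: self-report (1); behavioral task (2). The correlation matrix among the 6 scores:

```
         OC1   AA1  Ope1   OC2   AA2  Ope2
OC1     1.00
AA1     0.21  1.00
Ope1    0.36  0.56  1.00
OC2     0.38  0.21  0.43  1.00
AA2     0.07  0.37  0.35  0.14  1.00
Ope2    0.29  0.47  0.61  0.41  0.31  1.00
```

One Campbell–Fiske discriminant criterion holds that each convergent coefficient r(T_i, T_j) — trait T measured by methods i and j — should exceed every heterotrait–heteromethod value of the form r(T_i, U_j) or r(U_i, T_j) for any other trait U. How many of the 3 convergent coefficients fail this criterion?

Each convergent coefficient versus the relevant comparison correlations:
OC (methods 1·2): 0.38 vs {0.07, 0.21, 0.29, 0.43} → fail.
AA (methods 1·2): 0.37 vs {0.21, 0.07, 0.47, 0.35} → fail.
Ope (methods 1·2): 0.61 vs {0.43, 0.29, 0.35, 0.47} → pass.
2 of 3 fail.

2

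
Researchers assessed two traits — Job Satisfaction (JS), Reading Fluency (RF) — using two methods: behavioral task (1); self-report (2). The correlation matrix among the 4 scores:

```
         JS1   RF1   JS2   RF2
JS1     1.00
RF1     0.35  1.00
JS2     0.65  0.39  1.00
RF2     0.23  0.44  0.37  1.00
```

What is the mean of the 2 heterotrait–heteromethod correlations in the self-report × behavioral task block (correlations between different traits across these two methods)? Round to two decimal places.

HTHM values (method 2 × method 1): 0.39, 0.23; mean = 0.62/2 = 0.31.

0.31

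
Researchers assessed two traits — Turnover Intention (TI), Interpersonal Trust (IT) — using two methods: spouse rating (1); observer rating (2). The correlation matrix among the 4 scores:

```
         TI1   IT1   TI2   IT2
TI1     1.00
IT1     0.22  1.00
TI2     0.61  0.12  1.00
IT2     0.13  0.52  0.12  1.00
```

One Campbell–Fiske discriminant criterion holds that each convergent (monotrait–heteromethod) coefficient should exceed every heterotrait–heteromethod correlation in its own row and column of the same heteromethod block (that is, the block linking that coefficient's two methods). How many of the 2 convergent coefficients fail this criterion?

Convergent coefficients and their comparison sets:
TI (methods 1·2): 0.61 vs {0.13, 0.12} → pass.
IT (methods 1·2): 0.52 vs {0.12, 0.13} → pass.
0 of 2 fail.

0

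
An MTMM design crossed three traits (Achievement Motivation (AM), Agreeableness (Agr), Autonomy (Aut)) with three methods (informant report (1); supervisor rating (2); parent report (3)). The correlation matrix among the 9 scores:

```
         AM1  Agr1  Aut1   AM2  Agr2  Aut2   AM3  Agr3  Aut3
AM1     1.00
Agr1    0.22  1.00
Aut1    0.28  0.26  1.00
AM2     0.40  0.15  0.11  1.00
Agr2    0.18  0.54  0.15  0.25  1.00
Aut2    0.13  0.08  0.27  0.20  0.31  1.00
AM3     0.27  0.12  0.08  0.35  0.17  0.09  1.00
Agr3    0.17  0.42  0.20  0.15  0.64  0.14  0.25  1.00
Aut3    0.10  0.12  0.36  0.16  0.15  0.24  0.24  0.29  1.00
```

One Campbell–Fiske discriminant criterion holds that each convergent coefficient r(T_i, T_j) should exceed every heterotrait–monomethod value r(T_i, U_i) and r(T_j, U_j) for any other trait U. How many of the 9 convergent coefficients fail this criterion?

3

Convergent coefficients and their comparison sets:
AM (methods 1·2): 0.40 vs {0.22, 0.25, 0.28, 0.20} → pass.
AM (methods 1·3): 0.27 vs {0.22, 0.25, 0.28, 0.24} → fail.
AM (methods 2·3): 0.35 vs {0.25, 0.25, 0.20, 0.24} → pass.
Agr (methods 1·2): 0.54 vs {0.22, 0.25, 0.26, 0.31} → pass.
Agr (methods 1·3): 0.42 vs {0.22, 0.25, 0.26, 0.29} → pass.
Agr (methods 2·3): 0.64 vs {0.25, 0.25, 0.31, 0.29} → pass.
Aut (methods 1·2): 0.27 vs {0.28, 0.20, 0.26, 0.31} → fail.
Aut (methods 1·3): 0.36 vs {0.28, 0.24, 0.26, 0.29} → pass.
Aut (methods 2·3): 0.24 vs {0.20, 0.24, 0.31, 0.29} → fail.
3 of 9 fail.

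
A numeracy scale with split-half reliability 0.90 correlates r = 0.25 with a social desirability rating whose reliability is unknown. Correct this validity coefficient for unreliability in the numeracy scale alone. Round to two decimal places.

0.26

Single correction: r_c = r_obs / √r_xx = 0.25 / √0.90 = 0.25 / 0.9487 ≈ 0.26.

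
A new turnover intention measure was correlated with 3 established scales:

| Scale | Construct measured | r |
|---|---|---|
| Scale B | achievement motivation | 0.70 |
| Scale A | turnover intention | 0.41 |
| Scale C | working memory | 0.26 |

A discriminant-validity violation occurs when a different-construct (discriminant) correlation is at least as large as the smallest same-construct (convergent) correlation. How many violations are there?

1

Convergent (same construct = turnover intention): Scale A.
Smallest convergent = 0.41. Discriminant values: 0.70, 0.26; count ≥ 0.41 → 1.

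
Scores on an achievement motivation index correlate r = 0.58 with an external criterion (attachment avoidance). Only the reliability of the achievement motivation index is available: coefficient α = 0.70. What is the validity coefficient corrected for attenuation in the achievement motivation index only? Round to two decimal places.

Single correction: r_c = r_obs / √r_xx = 0.58 / √0.70 = 0.58 / 0.8367 ≈ 0.69.

0.69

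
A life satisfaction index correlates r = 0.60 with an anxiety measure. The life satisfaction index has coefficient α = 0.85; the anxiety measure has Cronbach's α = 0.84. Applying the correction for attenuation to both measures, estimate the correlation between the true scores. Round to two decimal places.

r_true = r_obs / √(r_xx · r_yy) = 0.60 / √(0.85 × 0.84) = 0.60 / √0.7140 = 0.60 / 0.8450 ≈ 0.71.

0.71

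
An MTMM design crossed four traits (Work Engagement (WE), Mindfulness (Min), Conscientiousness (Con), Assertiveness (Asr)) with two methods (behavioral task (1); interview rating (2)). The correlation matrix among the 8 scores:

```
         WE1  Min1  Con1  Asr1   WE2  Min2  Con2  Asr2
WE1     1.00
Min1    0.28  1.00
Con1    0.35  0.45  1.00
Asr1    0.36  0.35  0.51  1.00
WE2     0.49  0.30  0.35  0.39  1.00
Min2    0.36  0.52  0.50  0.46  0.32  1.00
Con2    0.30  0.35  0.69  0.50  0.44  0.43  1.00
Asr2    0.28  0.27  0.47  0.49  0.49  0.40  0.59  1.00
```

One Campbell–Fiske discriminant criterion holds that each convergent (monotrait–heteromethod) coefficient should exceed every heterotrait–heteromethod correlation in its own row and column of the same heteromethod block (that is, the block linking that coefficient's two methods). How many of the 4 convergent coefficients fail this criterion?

Each convergent coefficient versus the relevant comparison correlations:
WE (methods 1·2): 0.49 vs {0.36, 0.30, 0.30, 0.35, 0.28, 0.39} → pass.
Min (methods 1·2): 0.52 vs {0.30, 0.36, 0.35, 0.50, 0.27, 0.46} → pass.
Con (methods 1·2): 0.69 vs {0.35, 0.30, 0.50, 0.35, 0.47, 0.50} → pass.
Asr (methods 1·2): 0.49 vs {0.39, 0.28, 0.46, 0.27, 0.50, 0.47} → fail.
1 of 4 fail.

1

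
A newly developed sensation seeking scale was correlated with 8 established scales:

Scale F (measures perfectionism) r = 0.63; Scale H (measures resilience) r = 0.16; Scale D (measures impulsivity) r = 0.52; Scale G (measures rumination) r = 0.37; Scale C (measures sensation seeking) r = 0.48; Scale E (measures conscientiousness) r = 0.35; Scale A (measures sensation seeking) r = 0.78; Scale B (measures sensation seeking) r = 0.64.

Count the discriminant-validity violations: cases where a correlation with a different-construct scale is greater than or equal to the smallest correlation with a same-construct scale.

Convergent (same construct = sensation seeking): Scale C, Scale A, Scale B.
Smallest convergent = 0.48. Discriminant values: 0.63, 0.16, 0.52, 0.37, 0.35; count ≥ 0.48 → 2.

2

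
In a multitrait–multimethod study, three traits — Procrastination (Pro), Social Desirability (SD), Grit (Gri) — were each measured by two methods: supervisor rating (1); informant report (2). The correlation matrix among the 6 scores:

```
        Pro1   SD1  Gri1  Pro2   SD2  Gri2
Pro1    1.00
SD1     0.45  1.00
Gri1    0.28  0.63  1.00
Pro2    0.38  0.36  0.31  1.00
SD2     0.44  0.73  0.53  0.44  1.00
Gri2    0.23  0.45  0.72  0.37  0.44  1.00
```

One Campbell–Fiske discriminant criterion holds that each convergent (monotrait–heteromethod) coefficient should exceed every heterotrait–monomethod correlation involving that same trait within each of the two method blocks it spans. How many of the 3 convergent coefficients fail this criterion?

1

Each convergent coefficient versus the relevant comparison correlations:
Pro (methods 1·2): 0.38 vs {0.45, 0.44, 0.28, 0.37} → fail.
SD (methods 1·2): 0.73 vs {0.45, 0.44, 0.63, 0.44} → pass.
Gri (methods 1·2): 0.72 vs {0.28, 0.37, 0.63, 0.44} → pass.
1 of 3 fail.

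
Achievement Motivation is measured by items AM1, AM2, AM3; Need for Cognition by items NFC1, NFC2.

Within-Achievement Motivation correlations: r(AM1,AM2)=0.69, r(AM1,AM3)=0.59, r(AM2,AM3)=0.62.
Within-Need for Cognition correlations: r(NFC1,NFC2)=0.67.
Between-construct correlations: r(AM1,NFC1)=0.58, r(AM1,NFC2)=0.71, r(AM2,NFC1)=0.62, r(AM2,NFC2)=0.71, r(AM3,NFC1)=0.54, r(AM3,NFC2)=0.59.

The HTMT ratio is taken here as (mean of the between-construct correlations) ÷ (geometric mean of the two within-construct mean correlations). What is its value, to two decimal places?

0.96

Between-construct mean = 3.75/6 = 0.6250.
Mean within-AM = 1.90/3 = 0.6333; mean within-NFC = 0.67/1 = 0.6700.
Geometric mean = √(0.6333 × 0.6700) = 0.6514.
HTMT = 0.6250 / 0.6514 = 0.96.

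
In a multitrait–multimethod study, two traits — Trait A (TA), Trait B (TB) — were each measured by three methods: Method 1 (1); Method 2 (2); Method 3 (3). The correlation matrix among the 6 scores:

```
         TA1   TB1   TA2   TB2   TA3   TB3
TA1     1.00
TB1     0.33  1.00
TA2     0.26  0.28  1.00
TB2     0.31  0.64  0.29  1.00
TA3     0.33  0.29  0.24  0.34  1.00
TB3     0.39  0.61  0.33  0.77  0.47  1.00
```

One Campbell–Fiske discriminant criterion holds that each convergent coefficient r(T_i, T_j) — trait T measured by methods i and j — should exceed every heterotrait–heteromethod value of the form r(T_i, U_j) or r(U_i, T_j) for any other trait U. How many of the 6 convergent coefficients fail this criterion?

Convergent coefficients and their comparison sets:
TA (methods 1·2): 0.26 vs {0.31, 0.28} → fail.
TA (methods 1·3): 0.33 vs {0.39, 0.29} → fail.
TA (methods 2·3): 0.24 vs {0.33, 0.34} → fail.
TB (methods 1·2): 0.64 vs {0.28, 0.31} → pass.
TB (methods 1·3): 0.61 vs {0.29, 0.39} → pass.
TB (methods 2·3): 0.77 vs {0.34, 0.33} → pass.
3 of 6 fail.

3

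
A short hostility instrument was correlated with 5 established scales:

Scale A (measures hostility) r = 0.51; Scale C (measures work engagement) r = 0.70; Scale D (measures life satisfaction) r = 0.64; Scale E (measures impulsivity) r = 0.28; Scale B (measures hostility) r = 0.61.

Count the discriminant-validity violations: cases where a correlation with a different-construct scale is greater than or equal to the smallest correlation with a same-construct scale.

Convergent (same construct = hostility): Scale A, Scale B.
Smallest convergent = 0.51. Discriminant values: 0.70, 0.64, 0.28; count ≥ 0.51 → 2.

2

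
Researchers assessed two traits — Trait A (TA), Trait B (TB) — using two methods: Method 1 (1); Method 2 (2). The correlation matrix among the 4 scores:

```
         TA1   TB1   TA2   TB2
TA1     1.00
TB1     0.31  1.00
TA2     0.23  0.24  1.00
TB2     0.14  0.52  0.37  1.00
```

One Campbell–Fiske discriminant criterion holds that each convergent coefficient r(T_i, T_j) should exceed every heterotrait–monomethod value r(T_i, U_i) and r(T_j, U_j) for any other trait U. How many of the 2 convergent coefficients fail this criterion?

1

Convergent coefficients and their comparison sets:
TA (methods 1·2): 0.23 vs {0.31, 0.37} → fail.
TB (methods 1·2): 0.52 vs {0.31, 0.37} → pass.
1 of 2 fail.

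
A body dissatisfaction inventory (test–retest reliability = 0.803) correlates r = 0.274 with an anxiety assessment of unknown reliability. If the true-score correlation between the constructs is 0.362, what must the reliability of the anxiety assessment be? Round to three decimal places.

0.713

r_true = r_obs / √(r_xx · r_yy) ⇒ 0.362 = 0.274 / √(0.803 · r_yy).
√(0.803 · r_yy) = 0.274 / 0.362 = 0.7569; 0.803 · r_yy = 0.5729; r_yy = 0.5729 / 0.803 ≈ 0.713.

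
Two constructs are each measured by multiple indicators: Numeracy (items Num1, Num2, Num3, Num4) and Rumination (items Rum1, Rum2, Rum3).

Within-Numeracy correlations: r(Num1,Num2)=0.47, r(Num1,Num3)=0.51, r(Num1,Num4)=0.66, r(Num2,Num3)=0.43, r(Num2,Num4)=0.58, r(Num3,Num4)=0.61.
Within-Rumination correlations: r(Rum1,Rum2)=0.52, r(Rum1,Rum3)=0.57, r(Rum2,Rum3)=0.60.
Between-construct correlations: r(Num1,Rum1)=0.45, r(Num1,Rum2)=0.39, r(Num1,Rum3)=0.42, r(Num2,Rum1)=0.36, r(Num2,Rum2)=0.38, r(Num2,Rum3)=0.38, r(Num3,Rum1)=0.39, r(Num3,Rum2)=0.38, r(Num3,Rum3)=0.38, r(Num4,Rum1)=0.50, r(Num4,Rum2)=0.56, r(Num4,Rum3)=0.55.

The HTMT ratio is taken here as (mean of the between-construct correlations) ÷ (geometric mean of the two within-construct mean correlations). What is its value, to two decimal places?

0.77

Mean heterotrait r = 5.14/12 = 0.4283.
Mean within-Num = 3.26/6 = 0.5433; mean within-Rum = 1.69/3 = 0.5633.
Geometric mean = √(0.5433 × 0.5633) = 0.5532.
HTMT = 0.4283 / 0.5532 = 0.77.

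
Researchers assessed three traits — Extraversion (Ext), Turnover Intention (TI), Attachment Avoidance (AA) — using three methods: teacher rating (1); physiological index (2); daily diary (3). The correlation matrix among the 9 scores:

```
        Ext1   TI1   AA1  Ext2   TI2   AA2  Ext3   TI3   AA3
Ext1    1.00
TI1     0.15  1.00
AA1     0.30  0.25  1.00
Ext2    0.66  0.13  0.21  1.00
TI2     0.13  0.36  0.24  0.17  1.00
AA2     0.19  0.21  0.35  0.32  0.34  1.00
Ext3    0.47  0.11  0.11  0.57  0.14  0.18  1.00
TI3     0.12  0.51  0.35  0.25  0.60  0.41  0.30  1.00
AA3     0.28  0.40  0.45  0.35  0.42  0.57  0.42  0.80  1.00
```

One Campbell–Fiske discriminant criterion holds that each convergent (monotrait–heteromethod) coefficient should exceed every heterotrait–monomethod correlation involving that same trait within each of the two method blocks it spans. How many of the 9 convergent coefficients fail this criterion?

4

Checking each validity diagonal entry against its comparison values:
Ext (methods 1·2): 0.66 vs {0.15, 0.17, 0.30, 0.32} → pass.
Ext (methods 1·3): 0.47 vs {0.15, 0.30, 0.30, 0.42} → pass.
Ext (methods 2·3): 0.57 vs {0.17, 0.30, 0.32, 0.42} → pass.
TI (methods 1·2): 0.36 vs {0.15, 0.17, 0.25, 0.34} → pass.
TI (methods 1·3): 0.51 vs {0.15, 0.30, 0.25, 0.80} → fail.
TI (methods 2·3): 0.60 vs {0.17, 0.30, 0.34, 0.80} → fail.
AA (methods 1·2): 0.35 vs {0.30, 0.32, 0.25, 0.34} → pass.
AA (methods 1·3): 0.45 vs {0.30, 0.42, 0.25, 0.80} → fail.
AA (methods 2·3): 0.57 vs {0.32, 0.42, 0.34, 0.80} → fail.
4 of 9 fail.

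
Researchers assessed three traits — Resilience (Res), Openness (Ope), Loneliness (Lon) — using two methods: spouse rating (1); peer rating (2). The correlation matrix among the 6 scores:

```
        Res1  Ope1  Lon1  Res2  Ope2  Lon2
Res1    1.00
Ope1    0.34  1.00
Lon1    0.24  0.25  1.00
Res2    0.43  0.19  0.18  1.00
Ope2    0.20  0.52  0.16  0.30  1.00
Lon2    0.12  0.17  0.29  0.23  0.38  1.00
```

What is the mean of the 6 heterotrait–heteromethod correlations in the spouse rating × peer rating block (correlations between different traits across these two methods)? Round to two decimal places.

0.17

HTHM values (method 1 × method 2): 0.20, 0.12, 0.19, 0.17, 0.18, 0.16; mean = 1.02/6 = 0.17.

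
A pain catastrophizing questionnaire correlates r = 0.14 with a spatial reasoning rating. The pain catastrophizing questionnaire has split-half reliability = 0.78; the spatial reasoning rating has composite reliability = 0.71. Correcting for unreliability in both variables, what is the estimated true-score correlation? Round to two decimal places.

0.19

r_true = r_obs / √(r_xx · r_yy) = 0.14 / √(0.78 × 0.71) = 0.14 / √0.5538 = 0.14 / 0.7442 ≈ 0.19.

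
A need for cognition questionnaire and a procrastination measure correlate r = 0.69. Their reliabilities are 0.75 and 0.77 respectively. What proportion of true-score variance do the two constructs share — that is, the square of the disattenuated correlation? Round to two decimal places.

0.82

Disattenuated r = 0.69 / √(0.75 × 0.77) = 0.69 / 0.7599 = 0.9080.
Shared true-score variance = 0.9080² = 0.8245 ≈ 0.82.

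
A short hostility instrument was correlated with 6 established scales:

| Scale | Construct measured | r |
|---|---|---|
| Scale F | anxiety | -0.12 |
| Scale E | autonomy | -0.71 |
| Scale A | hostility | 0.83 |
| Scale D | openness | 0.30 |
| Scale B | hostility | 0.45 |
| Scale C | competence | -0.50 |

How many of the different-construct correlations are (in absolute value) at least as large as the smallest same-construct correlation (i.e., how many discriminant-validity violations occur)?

2

Convergent (same construct = hostility): Scale A, Scale B.
Smallest convergent = 0.45. Discriminant |r|: 0.12, 0.71, 0.30, 0.50; count ≥ 0.45 → 2.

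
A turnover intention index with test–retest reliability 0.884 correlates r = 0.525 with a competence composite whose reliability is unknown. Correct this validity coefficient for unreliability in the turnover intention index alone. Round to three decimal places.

Single correction: r_c = r_obs / √r_xx = 0.525 / √0.884 = 0.525 / 0.9402 ≈ 0.558.

0.558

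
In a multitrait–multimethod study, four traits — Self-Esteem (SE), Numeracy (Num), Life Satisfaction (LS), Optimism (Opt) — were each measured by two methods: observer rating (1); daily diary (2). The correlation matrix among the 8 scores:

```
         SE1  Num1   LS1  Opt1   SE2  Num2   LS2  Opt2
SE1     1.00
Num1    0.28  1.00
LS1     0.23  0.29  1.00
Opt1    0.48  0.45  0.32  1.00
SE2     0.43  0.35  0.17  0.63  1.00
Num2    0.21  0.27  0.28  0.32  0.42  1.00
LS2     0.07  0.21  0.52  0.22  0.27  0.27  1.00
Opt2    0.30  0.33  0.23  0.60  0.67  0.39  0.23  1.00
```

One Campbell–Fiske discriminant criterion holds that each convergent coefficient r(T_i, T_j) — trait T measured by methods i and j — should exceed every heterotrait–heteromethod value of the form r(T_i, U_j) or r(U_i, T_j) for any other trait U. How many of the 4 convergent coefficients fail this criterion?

Convergent coefficients and their comparison sets:
SE (methods 1·2): 0.43 vs {0.21, 0.35, 0.07, 0.17, 0.30, 0.63} → fail.
Num (methods 1·2): 0.27 vs {0.35, 0.21, 0.21, 0.28, 0.33, 0.32} → fail.
LS (methods 1·2): 0.52 vs {0.17, 0.07, 0.28, 0.21, 0.23, 0.22} → pass.
Opt (methods 1·2): 0.60 vs {0.63, 0.30, 0.32, 0.33, 0.22, 0.23} → fail.
3 of 4 fail.

3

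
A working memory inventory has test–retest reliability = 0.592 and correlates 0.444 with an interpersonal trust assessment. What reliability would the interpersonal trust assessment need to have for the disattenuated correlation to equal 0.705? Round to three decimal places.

0.670

r_true = r_obs / √(r_xx · r_yy) ⇒ 0.705 = 0.444 / √(0.592 · r_yy).
√(0.592 · r_yy) = 0.444 / 0.705 = 0.6298; 0.592 · r_yy = 0.3966; r_yy = 0.3966 / 0.592 ≈ 0.670.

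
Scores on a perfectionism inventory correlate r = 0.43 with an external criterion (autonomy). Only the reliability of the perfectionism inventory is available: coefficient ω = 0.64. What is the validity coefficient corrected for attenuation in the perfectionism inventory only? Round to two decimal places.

Single correction: r_c = r_obs / √r_xx = 0.43 / √0.64 = 0.43 / 0.8000 ≈ 0.54.

0.54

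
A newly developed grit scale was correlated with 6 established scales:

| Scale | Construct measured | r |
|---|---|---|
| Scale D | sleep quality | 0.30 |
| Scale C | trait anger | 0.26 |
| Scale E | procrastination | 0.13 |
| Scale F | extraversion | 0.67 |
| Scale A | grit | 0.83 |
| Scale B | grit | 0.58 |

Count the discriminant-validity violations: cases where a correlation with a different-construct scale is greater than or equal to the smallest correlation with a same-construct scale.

1

Convergent (same construct = grit): Scale A, Scale B.
Smallest convergent = 0.58. Discriminant values: 0.30, 0.26, 0.13, 0.67; count ≥ 0.58 → 1.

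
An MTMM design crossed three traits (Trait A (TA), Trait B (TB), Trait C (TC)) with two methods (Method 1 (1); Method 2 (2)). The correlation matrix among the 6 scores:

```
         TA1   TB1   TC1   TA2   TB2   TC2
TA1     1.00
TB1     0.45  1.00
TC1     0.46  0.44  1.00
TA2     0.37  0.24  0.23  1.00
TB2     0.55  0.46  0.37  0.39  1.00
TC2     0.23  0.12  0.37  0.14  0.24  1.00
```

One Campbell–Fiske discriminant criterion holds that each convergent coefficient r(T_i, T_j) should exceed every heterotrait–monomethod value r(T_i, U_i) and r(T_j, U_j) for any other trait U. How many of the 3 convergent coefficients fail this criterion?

Checking each validity diagonal entry against its comparison values:
TA (methods 1·2): 0.37 vs {0.45, 0.39, 0.46, 0.14} → fail.
TB (methods 1·2): 0.46 vs {0.45, 0.39, 0.44, 0.24} → pass.
TC (methods 1·2): 0.37 vs {0.46, 0.14, 0.44, 0.24} → fail.
2 of 3 fail.

2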